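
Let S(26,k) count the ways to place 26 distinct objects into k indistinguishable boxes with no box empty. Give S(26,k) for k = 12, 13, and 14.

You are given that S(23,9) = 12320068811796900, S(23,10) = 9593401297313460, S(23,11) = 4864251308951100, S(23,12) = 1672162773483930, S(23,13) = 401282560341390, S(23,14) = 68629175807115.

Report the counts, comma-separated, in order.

5149507353856958820, 1850568574253550060, 477898618396288260

[24] T[24,10]:10*9593401297313460+12320068811796900=108254081784931500 · T[24,11]:11*4864251308951100+9593401297313460=63100165695775560 · T[24,12]:12*1672162773483930+4864251308951100=24930204590758260 · T[24,13]:13*401282560341390+1672162773483930=6888836057922000 · T[24,14]:14*68629175807115+401282560341390=1362091021641000
[25] T[25,11]:11*63100165695775560+108254081784931500=802355904438462660 · T[25,12]:12*24930204590758260+63100165695775560=362262620784874680 · T[25,13]:13*6888836057922000+24930204590758260=114485073343744260 · T[25,14]:14*1362091021641000+6888836057922000=25958110360896000
[26] T[26,12]:12*362262620784874680+802355904438462660=5149507353856958820 · T[26,13]:13*114485073343744260+362262620784874680=1850568574253550060 · T[26,14]:14*25958110360896000+114485073343744260=477898618396288260
Read S(26,12) = 5149507353856958820, S(26,13) = 1850568574253550060, S(26,14) = 477898618396288260.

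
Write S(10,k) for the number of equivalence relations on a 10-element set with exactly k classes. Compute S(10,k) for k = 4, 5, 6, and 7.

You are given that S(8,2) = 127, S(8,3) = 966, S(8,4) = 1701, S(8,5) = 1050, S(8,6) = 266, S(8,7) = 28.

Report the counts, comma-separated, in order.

34105, 42525, 22827, 5880

i=9: T(9,3)=127+3·966=3025 | T(9,4)=966+4·1701=7770 | T(9,5)=1701+5·1050=6951 | T(9,6)=1050+6·266=2646 | T(9,7)=266+7·28=462
i=10: T(10,4)=3025+4·7770=34105 | T(10,5)=7770+5·6951=42525 | T(10,6)=6951+6·2646=22827 | T(10,7)=2646+7·462=5880
Read S(10,4) = 34105, S(10,5) = 42525, S(10,6) = 22827, S(10,7) = 5880.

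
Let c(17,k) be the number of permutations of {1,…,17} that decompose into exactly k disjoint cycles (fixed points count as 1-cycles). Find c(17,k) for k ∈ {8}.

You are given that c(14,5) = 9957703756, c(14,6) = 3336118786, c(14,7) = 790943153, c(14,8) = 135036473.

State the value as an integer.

r15: T_15,6=14×3336118786+9957703756=56663366760; T_15,7=14×790943153+3336118786=14409322928; T_15,8=14×135036473+790943153=2681453775
r16: T_16,7=15×14409322928+56663366760=272803210680; T_16,8=15×2681453775+14409322928=54631129553
r17: T_17,8=16×54631129553+272803210680=1146901283528
Read c(17,8) = 1146901283528.

1146901283528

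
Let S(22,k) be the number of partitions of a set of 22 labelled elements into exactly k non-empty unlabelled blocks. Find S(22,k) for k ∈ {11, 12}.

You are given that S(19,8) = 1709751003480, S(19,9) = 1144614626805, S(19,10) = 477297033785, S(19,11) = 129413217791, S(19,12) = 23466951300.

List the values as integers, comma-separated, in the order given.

366282500870286, 108823356051137

r20: T_20,9=9×1144614626805+1709751003480=12011282644725; T_20,10=10×477297033785+1144614626805=5917584964655; T_20,11=11×129413217791+477297033785=1900842429486; T_20,12=12×23466951300+129413217791=411016633391
r21: T_21,10=10×5917584964655+12011282644725=71187132291275; T_21,11=11×1900842429486+5917584964655=26826851689001; T_21,12=12×411016633391+1900842429486=6833042030178
r22: T_22,11=11×26826851689001+71187132291275=366282500870286; T_22,12=12×6833042030178+26826851689001=108823356051137
Read S(22,11) = 366282500870286, S(22,12) = 108823356051137.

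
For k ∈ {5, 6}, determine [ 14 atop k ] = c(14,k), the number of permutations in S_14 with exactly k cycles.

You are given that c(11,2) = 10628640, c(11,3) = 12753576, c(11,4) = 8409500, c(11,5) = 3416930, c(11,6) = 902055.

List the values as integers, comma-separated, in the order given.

[12] T[12,3]:11*12753576+10628640=150917976 · T[12,4]:11*8409500+12753576=105258076 · T[12,5]:11*3416930+8409500=45995730 · T[12,6]:11*902055+3416930=13339535
[13] T[13,4]:12*105258076+150917976=1414014888 · T[13,5]:12*45995730+105258076=657206836 · T[13,6]:12*13339535+45995730=206070150
[14] T[14,5]:13*657206836+1414014888=9957703756 · T[14,6]:13*206070150+657206836=3336118786
Read c(14,5) = 9957703756, c(14,6) = 3336118786.

9957703756, 3336118786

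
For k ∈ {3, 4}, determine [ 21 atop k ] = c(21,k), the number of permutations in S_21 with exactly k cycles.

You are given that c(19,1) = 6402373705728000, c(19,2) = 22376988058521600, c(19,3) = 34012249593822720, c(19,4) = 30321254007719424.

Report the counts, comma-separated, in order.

i=20: T(20,2)=6402373705728000+19·22376988058521600=431565146817638400 | T(20,3)=22376988058521600+19·34012249593822720=668609730341153280 | T(20,4)=34012249593822720+19·30321254007719424=610116075740491776
i=21: T(21,3)=431565146817638400+20·668609730341153280=13803759753640704000 | T(21,4)=668609730341153280+20·610116075740491776=12870931245150988800
Read c(21,3) = 13803759753640704000, c(21,4) = 12870931245150988800.

13803759753640704000, 12870931245150988800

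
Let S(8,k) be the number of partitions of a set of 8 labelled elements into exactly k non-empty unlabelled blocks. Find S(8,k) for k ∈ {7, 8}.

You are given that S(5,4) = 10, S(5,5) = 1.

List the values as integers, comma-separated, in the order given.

28, 1

r6: T_6,5=5×1+10=15; T_6,6=6×0+1=1
r7: T_7,6=6×1+15=21; T_7,7=7×0+1=1
r8: T_8,7=7×1+21=28; T_8,8=8×0+1=1
Read S(8,7) = 28, S(8,8) = 1.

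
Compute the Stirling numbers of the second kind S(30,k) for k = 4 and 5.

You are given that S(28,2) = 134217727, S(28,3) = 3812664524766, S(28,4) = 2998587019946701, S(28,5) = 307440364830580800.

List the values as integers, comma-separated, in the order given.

@29  (29,3):3812664524766·3+134217727→11438127792025, (29,4):2998587019946701·4+3812664524766→11998160744311570, (29,5):307440364830580800·5+2998587019946701→1540200411172850701
@30  (30,4):11998160744311570·4+11438127792025→48004081105038305, (30,5):1540200411172850701·5+11998160744311570→7713000216608565075
Read S(30,4) = 48004081105038305, S(30,5) = 7713000216608565075.

48004081105038305, 7713000216608565075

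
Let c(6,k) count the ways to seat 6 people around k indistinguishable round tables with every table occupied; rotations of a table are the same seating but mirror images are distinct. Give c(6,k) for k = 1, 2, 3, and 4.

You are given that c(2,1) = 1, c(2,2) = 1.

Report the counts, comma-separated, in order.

r3: T_3,1=2×1+0=2; T_3,2=2×1+1=3; T_3,3=2×0+1=1
r4: T_4,1=3×2+0=6; T_4,2=3×3+2=11; T_4,3=3×1+3=6; T_4,4=3×0+1=1
r5: T_5,1=4×6+0=24; T_5,2=4×11+6=50; T_5,3=4×6+11=35; T_5,4=4×1+6=10
r6: T_6,1=5×24+0=120; T_6,2=5×50+24=274; T_6,3=5×35+50=225; T_6,4=5×10+35=85
Read c(6,1) = 120, c(6,2) = 274, c(6,3) = 225, c(6,4) = 85.

120, 274, 225, 85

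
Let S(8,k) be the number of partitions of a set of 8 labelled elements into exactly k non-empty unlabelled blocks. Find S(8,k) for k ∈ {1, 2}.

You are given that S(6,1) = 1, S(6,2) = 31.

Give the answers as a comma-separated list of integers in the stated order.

[7] T[7,1]:1*1+0=1 · T[7,2]:2*31+1=63
[8] T[8,1]:1*1+0=1 · T[8,2]:2*63+1=127
Read S(8,1) = 1, S(8,2) = 127.

1, 127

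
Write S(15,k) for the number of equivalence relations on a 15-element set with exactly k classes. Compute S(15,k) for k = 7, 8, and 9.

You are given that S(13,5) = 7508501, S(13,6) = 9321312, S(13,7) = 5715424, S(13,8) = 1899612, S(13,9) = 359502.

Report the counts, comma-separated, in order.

408741333, 216627840, 67128490

row 14: T[14][6]=6·9321312+7508501=63436373  T[14][7]=7·5715424+9321312=49329280  T[14][8]=8·1899612+5715424=20912320  T[14][9]=9·359502+1899612=5135130
row 15: T[15][7]=7·49329280+63436373=408741333  T[15][8]=8·20912320+49329280=216627840  T[15][9]=9·5135130+20912320=67128490
Read S(15,7) = 408741333, S(15,8) = 216627840, S(15,9) = 67128490.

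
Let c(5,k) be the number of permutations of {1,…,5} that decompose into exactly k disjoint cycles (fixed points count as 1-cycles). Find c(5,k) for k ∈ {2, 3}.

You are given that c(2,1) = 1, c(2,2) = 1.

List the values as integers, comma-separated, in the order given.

@3  (3,1):1·2+0→2, (3,2):1·2+1→3, (3,3):0·2+1→1
@4  (4,1):2·3+0→6, (4,2):3·3+2→11, (4,3):1·3+3→6
@5  (5,2):11·4+6→50, (5,3):6·4+11→35
Read c(5,2) = 50, c(5,3) = 35.

50, 35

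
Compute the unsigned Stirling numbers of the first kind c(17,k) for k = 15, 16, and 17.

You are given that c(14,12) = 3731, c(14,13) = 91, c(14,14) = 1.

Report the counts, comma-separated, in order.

8500, 136, 1

r15: T_15,13=14×91+3731=5005; T_15,14=14×1+91=105; T_15,15=14×0+1=1
r16: T_16,14=15×105+5005=6580; T_16,15=15×1+105=120; T_16,16=15×0+1=1
r17: T_17,15=16×120+6580=8500; T_17,16=16×1+120=136; T_17,17=16×0+1=1
Read c(17,15) = 8500, c(17,16) = 136, c(17,17) = 1.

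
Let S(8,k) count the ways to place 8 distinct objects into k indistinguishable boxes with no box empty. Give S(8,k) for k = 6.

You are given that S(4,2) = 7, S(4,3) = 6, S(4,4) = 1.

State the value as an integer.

266

i=5: T(5,3)=7+3·6=25 | T(5,4)=6+4·1=10 | T(5,5)=1+5·0=1
i=6: T(6,4)=25+4·10=65 | T(6,5)=10+5·1=15 | T(6,6)=1+6·0=1
i=7: T(7,5)=65+5·15=140 | T(7,6)=15+6·1=21
i=8: T(8,6)=140+6·21=266
Read S(8,6) = 266.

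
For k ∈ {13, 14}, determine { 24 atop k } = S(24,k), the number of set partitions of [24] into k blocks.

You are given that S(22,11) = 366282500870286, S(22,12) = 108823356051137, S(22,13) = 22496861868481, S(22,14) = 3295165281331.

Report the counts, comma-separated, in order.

6888836057922000, 1362091021641000

row 23: T[23][12]=12·108823356051137+366282500870286=1672162773483930  T[23][13]=13·22496861868481+108823356051137=401282560341390  T[23][14]=14·3295165281331+22496861868481=68629175807115
row 24: T[24][13]=13·401282560341390+1672162773483930=6888836057922000  T[24][14]=14·68629175807115+401282560341390=1362091021641000
Read S(24,13) = 6888836057922000, S(24,14) = 1362091021641000.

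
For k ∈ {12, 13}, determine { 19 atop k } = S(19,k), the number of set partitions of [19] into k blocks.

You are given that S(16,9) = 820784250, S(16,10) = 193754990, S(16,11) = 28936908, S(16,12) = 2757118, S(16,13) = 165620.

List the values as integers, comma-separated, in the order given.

23466951300, 2892439160

@17  (17,10):193754990·10+820784250→2758334150, (17,11):28936908·11+193754990→512060978, (17,12):2757118·12+28936908→62022324, (17,13):165620·13+2757118→4910178
@18  (18,11):512060978·11+2758334150→8391004908, (18,12):62022324·12+512060978→1256328866, (18,13):4910178·13+62022324→125854638
@19  (19,12):1256328866·12+8391004908→23466951300, (19,13):125854638·13+1256328866→2892439160
Read S(19,12) = 23466951300, S(19,13) = 2892439160.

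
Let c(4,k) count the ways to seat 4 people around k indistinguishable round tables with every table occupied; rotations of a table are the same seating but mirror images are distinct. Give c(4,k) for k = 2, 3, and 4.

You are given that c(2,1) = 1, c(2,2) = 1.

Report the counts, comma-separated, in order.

11, 6, 1

i=3: T(3,1)=0+2·1=2 | T(3,2)=1+2·1=3 | T(3,3)=1+2·0=1
i=4: T(4,2)=2+3·3=11 | T(4,3)=3+3·1=6 | T(4,4)=1+3·0=1
Read c(4,2) = 11, c(4,3) = 6, c(4,4) = 1.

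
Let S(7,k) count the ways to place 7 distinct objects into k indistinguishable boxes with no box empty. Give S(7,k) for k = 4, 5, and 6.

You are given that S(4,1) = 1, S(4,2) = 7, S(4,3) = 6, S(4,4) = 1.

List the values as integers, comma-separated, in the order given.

row 5: T[5][2]=2·7+1=15  T[5][3]=3·6+7=25  T[5][4]=4·1+6=10  T[5][5]=5·0+1=1
row 6: T[6][3]=3·25+15=90  T[6][4]=4·10+25=65  T[6][5]=5·1+10=15  T[6][6]=6·0+1=1
row 7: T[7][4]=4·65+90=350  T[7][5]=5·15+65=140  T[7][6]=6·1+15=21
Read S(7,4) = 350, S(7,5) = 140, S(7,6) = 21.

350, 140, 21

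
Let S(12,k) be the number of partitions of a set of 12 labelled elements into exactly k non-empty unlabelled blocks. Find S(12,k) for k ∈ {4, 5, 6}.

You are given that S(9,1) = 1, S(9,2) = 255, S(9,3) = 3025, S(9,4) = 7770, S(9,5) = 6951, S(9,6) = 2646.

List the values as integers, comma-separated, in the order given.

r10: T_10,2=2×255+1=511; T_10,3=3×3025+255=9330; T_10,4=4×7770+3025=34105; T_10,5=5×6951+7770=42525; T_10,6=6×2646+6951=22827
r11: T_11,3=3×9330+511=28501; T_11,4=4×34105+9330=145750; T_11,5=5×42525+34105=246730; T_11,6=6×22827+42525=179487
r12: T_12,4=4×145750+28501=611501; T_12,5=5×246730+145750=1379400; T_12,6=6×179487+246730=1323652
Read S(12,4) = 611501, S(12,5) = 1379400, S(12,6) = 1323652.

611501, 1379400, 1323652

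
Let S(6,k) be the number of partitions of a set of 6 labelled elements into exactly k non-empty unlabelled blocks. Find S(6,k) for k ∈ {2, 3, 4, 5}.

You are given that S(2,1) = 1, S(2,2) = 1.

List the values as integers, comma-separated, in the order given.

31, 90, 65, 15

@3  (3,1):1·1+0→1, (3,2):1·2+1→3, (3,3):0·3+1→1
@4  (4,1):1·1+0→1, (4,2):3·2+1→7, (4,3):1·3+3→6, (4,4):0·4+1→1
@5  (5,1):1·1+0→1, (5,2):7·2+1→15, (5,3):6·3+7→25, (5,4):1·4+6→10, (5,5):0·5+1→1
@6  (6,2):15·2+1→31, (6,3):25·3+15→90, (6,4):10·4+25→65, (6,5):1·5+10→15
Read S(6,2) = 31, S(6,3) = 90, S(6,4) = 65, S(6,5) = 15.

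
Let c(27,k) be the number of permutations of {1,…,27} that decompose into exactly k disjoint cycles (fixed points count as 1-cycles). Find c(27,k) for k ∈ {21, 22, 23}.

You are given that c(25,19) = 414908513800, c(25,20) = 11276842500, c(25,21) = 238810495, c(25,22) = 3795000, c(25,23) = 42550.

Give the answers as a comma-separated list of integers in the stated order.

@26  (26,20):11276842500·25+414908513800→696829576300, (26,21):238810495·25+11276842500→17247104875, (26,22):3795000·25+238810495→333685495, (26,23):42550·25+3795000→4858750
@27  (27,21):17247104875·26+696829576300→1145254303050, (27,22):333685495·26+17247104875→25922927745, (27,23):4858750·26+333685495→460012995
Read c(27,21) = 1145254303050, c(27,22) = 25922927745, c(27,23) = 460012995.

1145254303050, 25922927745, 460012995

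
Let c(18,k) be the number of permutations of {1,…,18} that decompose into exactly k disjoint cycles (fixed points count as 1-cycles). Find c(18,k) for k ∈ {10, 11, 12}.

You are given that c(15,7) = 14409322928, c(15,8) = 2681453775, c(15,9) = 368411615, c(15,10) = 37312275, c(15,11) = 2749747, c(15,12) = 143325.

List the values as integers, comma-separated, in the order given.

577924894833, 60202693980, 4853222764

@16  (16,8):2681453775·15+14409322928→54631129553, (16,9):368411615·15+2681453775→8207628000, (16,10):37312275·15+368411615→928095740, (16,11):2749747·15+37312275→78558480, (16,12):143325·15+2749747→4899622
@17  (17,9):8207628000·16+54631129553→185953177553, (17,10):928095740·16+8207628000→23057159840, (17,11):78558480·16+928095740→2185031420, (17,12):4899622·16+78558480→156952432
@18  (18,10):23057159840·17+185953177553→577924894833, (18,11):2185031420·17+23057159840→60202693980, (18,12):156952432·17+2185031420→4853222764
Read c(18,10) = 577924894833, c(18,11) = 60202693980, c(18,12) = 4853222764.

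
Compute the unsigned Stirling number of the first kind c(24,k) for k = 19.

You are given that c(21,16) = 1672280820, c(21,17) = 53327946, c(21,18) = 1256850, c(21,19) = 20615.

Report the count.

7234669596

@22  (22,17):53327946·21+1672280820→2792167686, (22,18):1256850·21+53327946→79721796, (22,19):20615·21+1256850→1689765
@23  (23,18):79721796·22+2792167686→4546047198, (23,19):1689765·22+79721796→116896626
@24  (24,19):116896626·23+4546047198→7234669596
Read c(24,19) = 7234669596.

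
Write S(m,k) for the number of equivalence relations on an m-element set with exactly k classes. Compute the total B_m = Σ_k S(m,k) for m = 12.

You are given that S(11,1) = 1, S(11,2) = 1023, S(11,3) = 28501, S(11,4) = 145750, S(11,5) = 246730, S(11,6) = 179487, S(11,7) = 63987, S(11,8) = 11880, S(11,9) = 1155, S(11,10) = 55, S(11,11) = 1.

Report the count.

4213597

r12: T_12,1=1×1+0=1; T_12,2=2×1023+1=2047; T_12,3=3×28501+1023=86526; T_12,4=4×145750+28501=611501; T_12,5=5×246730+145750=1379400; T_12,6=6×179487+246730=1323652; T_12,7=7×63987+179487=627396; T_12,8=8×11880+63987=159027; T_12,9=9×1155+11880=22275; T_12,10=10×55+1155=1705; T_12,11=11×1+55=66; T_12,12=12×0+1=1
B_12 = ΣS(12,k) = 1+2047+86526+611501+1379400+1323652+627396+159027+22275+1705+66+1 = 4213597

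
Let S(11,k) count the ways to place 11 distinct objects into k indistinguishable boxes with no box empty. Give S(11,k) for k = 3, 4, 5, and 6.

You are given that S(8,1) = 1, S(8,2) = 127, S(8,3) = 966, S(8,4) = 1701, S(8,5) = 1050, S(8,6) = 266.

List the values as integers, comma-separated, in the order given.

28501, 145750, 246730, 179487

i=9: T(9,1)=0+1·1=1 | T(9,2)=1+2·127=255 | T(9,3)=127+3·966=3025 | T(9,4)=966+4·1701=7770 | T(9,5)=1701+5·1050=6951 | T(9,6)=1050+6·266=2646
i=10: T(10,2)=1+2·255=511 | T(10,3)=255+3·3025=9330 | T(10,4)=3025+4·7770=34105 | T(10,5)=7770+5·6951=42525 | T(10,6)=6951+6·2646=22827
i=11: T(11,3)=511+3·9330=28501 | T(11,4)=9330+4·34105=145750 | T(11,5)=34105+5·42525=246730 | T(11,6)=42525+6·22827=179487
Read S(11,3) = 28501, S(11,4) = 145750, S(11,5) = 246730, S(11,6) = 179487.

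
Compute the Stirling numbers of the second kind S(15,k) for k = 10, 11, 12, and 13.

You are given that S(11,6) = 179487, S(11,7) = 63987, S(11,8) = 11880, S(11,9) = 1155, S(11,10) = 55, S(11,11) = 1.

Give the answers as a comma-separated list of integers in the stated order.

row 12: T[12][7]=7·63987+179487=627396  T[12][8]=8·11880+63987=159027  T[12][9]=9·1155+11880=22275  T[12][10]=10·55+1155=1705  T[12][11]=11·1+55=66  T[12][12]=12·0+1=1
row 13: T[13][8]=8·159027+627396=1899612  T[13][9]=9·22275+159027=359502  T[13][10]=10·1705+22275=39325  T[13][11]=11·66+1705=2431  T[13][12]=12·1+66=78  T[13][13]=13·0+1=1
row 14: T[14][9]=9·359502+1899612=5135130  T[14][10]=10·39325+359502=752752  T[14][11]=11·2431+39325=66066  T[14][12]=12·78+2431=3367  T[14][13]=13·1+78=91
row 15: T[15][10]=10·752752+5135130=12662650  T[15][11]=11·66066+752752=1479478  T[15][12]=12·3367+66066=106470  T[15][13]=13·91+3367=4550
Read S(15,10) = 12662650, S(15,11) = 1479478, S(15,12) = 106470, S(15,13) = 4550.

12662650, 1479478, 106470, 4550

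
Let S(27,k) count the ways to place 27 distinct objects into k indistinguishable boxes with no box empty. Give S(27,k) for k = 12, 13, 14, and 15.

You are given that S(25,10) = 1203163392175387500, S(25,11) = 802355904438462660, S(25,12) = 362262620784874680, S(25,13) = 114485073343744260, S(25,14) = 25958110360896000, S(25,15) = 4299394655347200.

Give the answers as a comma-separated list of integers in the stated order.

r26: T_26,11=11×802355904438462660+1203163392175387500=10029078340998476760; T_26,12=12×362262620784874680+802355904438462660=5149507353856958820; T_26,13=13×114485073343744260+362262620784874680=1850568574253550060; T_26,14=14×25958110360896000+114485073343744260=477898618396288260; T_26,15=15×4299394655347200+25958110360896000=90449030191104000
r27: T_27,12=12×5149507353856958820+10029078340998476760=71823166587281982600; T_27,13=13×1850568574253550060+5149507353856958820=29206898819153109600; T_27,14=14×477898618396288260+1850568574253550060=8541149231801585700; T_27,15=15×90449030191104000+477898618396288260=1834634071262848260
Read S(27,12) = 71823166587281982600, S(27,13) = 29206898819153109600, S(27,14) = 8541149231801585700, S(27,15) = 1834634071262848260.

71823166587281982600, 29206898819153109600, 8541149231801585700, 1834634071262848260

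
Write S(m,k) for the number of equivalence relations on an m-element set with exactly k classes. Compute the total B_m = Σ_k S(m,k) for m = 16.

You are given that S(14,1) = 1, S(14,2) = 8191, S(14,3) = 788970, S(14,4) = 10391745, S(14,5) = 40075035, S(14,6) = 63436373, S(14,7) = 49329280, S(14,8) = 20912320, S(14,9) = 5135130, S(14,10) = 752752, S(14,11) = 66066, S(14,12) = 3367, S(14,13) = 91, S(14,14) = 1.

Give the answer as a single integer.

i=15: T(15,1)=0+1·1=1 | T(15,2)=1+2·8191=16383 | T(15,3)=8191+3·788970=2375101 | T(15,4)=788970+4·10391745=42355950 | T(15,5)=10391745+5·40075035=210766920 | T(15,6)=40075035+6·63436373=420693273 | T(15,7)=63436373+7·49329280=408741333 | T(15,8)=49329280+8·20912320=216627840 | T(15,9)=20912320+9·5135130=67128490 | T(15,10)=5135130+10·752752=12662650 | T(15,11)=752752+11·66066=1479478 | T(15,12)=66066+12·3367=106470 | T(15,13)=3367+13·91=4550 | T(15,14)=91+14·1=105 | T(15,15)=1+15·0=1
i=16: T(16,1)=0+1·1=1 | T(16,2)=1+2·16383=32767 | T(16,3)=16383+3·2375101=7141686 | T(16,4)=2375101+4·42355950=171798901 | T(16,5)=42355950+5·210766920=1096190550 | T(16,6)=210766920+6·420693273=2734926558 | T(16,7)=420693273+7·408741333=3281882604 | T(16,8)=408741333+8·216627840=2141764053 | T(16,9)=216627840+9·67128490=820784250 | T(16,10)=67128490+10·12662650=193754990 | T(16,11)=12662650+11·1479478=28936908 | T(16,12)=1479478+12·106470=2757118 | T(16,13)=106470+13·4550=165620 | T(16,14)=4550+14·105=6020 | T(16,15)=105+15·1=120 | T(16,16)=1+16·0=1
B_16 = ΣS(16,k) = 1+32767+7141686+171798901+1096190550+2734926558+3281882604+2141764053+820784250+193754990+28936908+2757118+165620+6020+120+1 = 10480142147

10480142147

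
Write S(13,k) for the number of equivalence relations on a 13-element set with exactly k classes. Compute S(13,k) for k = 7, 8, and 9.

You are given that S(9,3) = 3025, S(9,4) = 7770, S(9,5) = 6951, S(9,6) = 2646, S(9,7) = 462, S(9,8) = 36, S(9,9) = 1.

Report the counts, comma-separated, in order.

5715424, 1899612, 359502

row 10: T[10][4]=4·7770+3025=34105  T[10][5]=5·6951+7770=42525  T[10][6]=6·2646+6951=22827  T[10][7]=7·462+2646=5880  T[10][8]=8·36+462=750  T[10][9]=9·1+36=45
row 11: T[11][5]=5·42525+34105=246730  T[11][6]=6·22827+42525=179487  T[11][7]=7·5880+22827=63987  T[11][8]=8·750+5880=11880  T[11][9]=9·45+750=1155
row 12: T[12][6]=6·179487+246730=1323652  T[12][7]=7·63987+179487=627396  T[12][8]=8·11880+63987=159027  T[12][9]=9·1155+11880=22275
row 13: T[13][7]=7·627396+1323652=5715424  T[13][8]=8·159027+627396=1899612  T[13][9]=9·22275+159027=359502
Read S(13,7) = 5715424, S(13,8) = 1899612, S(13,9) = 359502.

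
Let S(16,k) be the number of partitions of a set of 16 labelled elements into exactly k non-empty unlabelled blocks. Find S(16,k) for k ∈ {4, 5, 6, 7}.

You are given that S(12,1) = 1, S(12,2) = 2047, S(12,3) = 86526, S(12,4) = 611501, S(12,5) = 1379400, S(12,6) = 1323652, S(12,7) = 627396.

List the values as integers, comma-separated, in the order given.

171798901, 1096190550, 2734926558, 3281882604

i=13: T(13,1)=0+1·1=1 | T(13,2)=1+2·2047=4095 | T(13,3)=2047+3·86526=261625 | T(13,4)=86526+4·611501=2532530 | T(13,5)=611501+5·1379400=7508501 | T(13,6)=1379400+6·1323652=9321312 | T(13,7)=1323652+7·627396=5715424
i=14: T(14,2)=1+2·4095=8191 | T(14,3)=4095+3·261625=788970 | T(14,4)=261625+4·2532530=10391745 | T(14,5)=2532530+5·7508501=40075035 | T(14,6)=7508501+6·9321312=63436373 | T(14,7)=9321312+7·5715424=49329280
i=15: T(15,3)=8191+3·788970=2375101 | T(15,4)=788970+4·10391745=42355950 | T(15,5)=10391745+5·40075035=210766920 | T(15,6)=40075035+6·63436373=420693273 | T(15,7)=63436373+7·49329280=408741333
i=16: T(16,4)=2375101+4·42355950=171798901 | T(16,5)=42355950+5·210766920=1096190550 | T(16,6)=210766920+6·420693273=2734926558 | T(16,7)=420693273+7·408741333=3281882604
Read S(16,4) = 171798901, S(16,5) = 1096190550, S(16,6) = 2734926558, S(16,7) = 3281882604.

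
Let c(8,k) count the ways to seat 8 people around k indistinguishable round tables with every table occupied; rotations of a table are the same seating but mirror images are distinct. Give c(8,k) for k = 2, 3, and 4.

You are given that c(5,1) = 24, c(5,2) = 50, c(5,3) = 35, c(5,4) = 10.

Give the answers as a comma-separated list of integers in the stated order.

[6] T[6,1]:5*24+0=120 · T[6,2]:5*50+24=274 · T[6,3]:5*35+50=225 · T[6,4]:5*10+35=85
[7] T[7,1]:6*120+0=720 · T[7,2]:6*274+120=1764 · T[7,3]:6*225+274=1624 · T[7,4]:6*85+225=735
[8] T[8,2]:7*1764+720=13068 · T[8,3]:7*1624+1764=13132 · T[8,4]:7*735+1624=6769
Read c(8,2) = 13068, c(8,3) = 13132, c(8,4) = 6769.

13068, 13132, 6769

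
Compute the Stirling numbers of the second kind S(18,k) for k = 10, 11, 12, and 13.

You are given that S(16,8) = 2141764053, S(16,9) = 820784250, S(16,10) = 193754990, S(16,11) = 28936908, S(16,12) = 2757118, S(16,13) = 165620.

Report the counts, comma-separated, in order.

37112163803, 8391004908, 1256328866, 125854638

r17: T_17,9=9×820784250+2141764053=9528822303; T_17,10=10×193754990+820784250=2758334150; T_17,11=11×28936908+193754990=512060978; T_17,12=12×2757118+28936908=62022324; T_17,13=13×165620+2757118=4910178
r18: T_18,10=10×2758334150+9528822303=37112163803; T_18,11=11×512060978+2758334150=8391004908; T_18,12=12×62022324+512060978=1256328866; T_18,13=13×4910178+62022324=125854638
Read S(18,10) = 37112163803, S(18,11) = 8391004908, S(18,12) = 1256328866, S(18,13) = 125854638.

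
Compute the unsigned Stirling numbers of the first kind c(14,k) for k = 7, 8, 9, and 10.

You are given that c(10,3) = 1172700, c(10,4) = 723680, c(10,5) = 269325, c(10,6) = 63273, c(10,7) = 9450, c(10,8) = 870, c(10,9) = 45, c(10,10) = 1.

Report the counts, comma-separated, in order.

i=11: T(11,4)=1172700+10·723680=8409500 | T(11,5)=723680+10·269325=3416930 | T(11,6)=269325+10·63273=902055 | T(11,7)=63273+10·9450=157773 | T(11,8)=9450+10·870=18150 | T(11,9)=870+10·45=1320 | T(11,10)=45+10·1=55
i=12: T(12,5)=8409500+11·3416930=45995730 | T(12,6)=3416930+11·902055=13339535 | T(12,7)=902055+11·157773=2637558 | T(12,8)=157773+11·18150=357423 | T(12,9)=18150+11·1320=32670 | T(12,10)=1320+11·55=1925
i=13: T(13,6)=45995730+12·13339535=206070150 | T(13,7)=13339535+12·2637558=44990231 | T(13,8)=2637558+12·357423=6926634 | T(13,9)=357423+12·32670=749463 | T(13,10)=32670+12·1925=55770
i=14: T(14,7)=206070150+13·44990231=790943153 | T(14,8)=44990231+13·6926634=135036473 | T(14,9)=6926634+13·749463=16669653 | T(14,10)=749463+13·55770=1474473
Read c(14,7) = 790943153, c(14,8) = 135036473, c(14,9) = 16669653, c(14,10) = 1474473.

790943153, 135036473, 16669653, 1474473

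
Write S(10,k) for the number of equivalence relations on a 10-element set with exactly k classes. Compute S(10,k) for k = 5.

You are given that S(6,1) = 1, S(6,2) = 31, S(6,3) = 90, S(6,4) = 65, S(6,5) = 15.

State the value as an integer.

42525

row 7: T[7][2]=2·31+1=63  T[7][3]=3·90+31=301  T[7][4]=4·65+90=350  T[7][5]=5·15+65=140
row 8: T[8][3]=3·301+63=966  T[8][4]=4·350+301=1701  T[8][5]=5·140+350=1050
row 9: T[9][4]=4·1701+966=7770  T[9][5]=5·1050+1701=6951
row 10: T[10][5]=5·6951+7770=42525
Read S(10,5) = 42525.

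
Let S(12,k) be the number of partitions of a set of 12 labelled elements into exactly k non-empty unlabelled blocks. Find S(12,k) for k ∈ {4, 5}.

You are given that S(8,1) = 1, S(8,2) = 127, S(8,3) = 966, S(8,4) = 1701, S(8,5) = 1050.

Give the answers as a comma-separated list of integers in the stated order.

row 9: T[9][1]=1·1+0=1  T[9][2]=2·127+1=255  T[9][3]=3·966+127=3025  T[9][4]=4·1701+966=7770  T[9][5]=5·1050+1701=6951
row 10: T[10][2]=2·255+1=511  T[10][3]=3·3025+255=9330  T[10][4]=4·7770+3025=34105  T[10][5]=5·6951+7770=42525
row 11: T[11][3]=3·9330+511=28501  T[11][4]=4·34105+9330=145750  T[11][5]=5·42525+34105=246730
row 12: T[12][4]=4·145750+28501=611501  T[12][5]=5·246730+145750=1379400
Read S(12,4) = 611501, S(12,5) = 1379400.

611501, 1379400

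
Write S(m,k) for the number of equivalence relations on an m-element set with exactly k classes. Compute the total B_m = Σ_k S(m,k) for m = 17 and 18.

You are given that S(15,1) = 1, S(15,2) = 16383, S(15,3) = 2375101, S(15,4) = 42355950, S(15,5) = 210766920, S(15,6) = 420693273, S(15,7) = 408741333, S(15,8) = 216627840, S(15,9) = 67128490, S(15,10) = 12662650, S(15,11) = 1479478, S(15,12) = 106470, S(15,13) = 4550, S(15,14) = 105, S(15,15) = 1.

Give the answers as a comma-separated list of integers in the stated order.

82864869804, 682076806159

[16] T[16,1]:1*1+0=1 · T[16,2]:2*16383+1=32767 · T[16,3]:3*2375101+16383=7141686 · T[16,4]:4*42355950+2375101=171798901 · T[16,5]:5*210766920+42355950=1096190550 · T[16,6]:6*420693273+210766920=2734926558 · T[16,7]:7*408741333+420693273=3281882604 · T[16,8]:8*216627840+408741333=2141764053 · T[16,9]:9*67128490+216627840=820784250 · T[16,10]:10*12662650+67128490=193754990 · T[16,11]:11*1479478+12662650=28936908 · T[16,12]:12*106470+1479478=2757118 · T[16,13]:13*4550+106470=165620 · T[16,14]:14*105+4550=6020 · T[16,15]:15*1+105=120 · T[16,16]:16*0+1=1
[17] T[17,1]:1*1+0=1 · T[17,2]:2*32767+1=65535 · T[17,3]:3*7141686+32767=21457825 · T[17,4]:4*171798901+7141686=694337290 · T[17,5]:5*1096190550+171798901=5652751651 · T[17,6]:6*2734926558+1096190550=17505749898 · T[17,7]:7*3281882604+2734926558=25708104786 · T[17,8]:8*2141764053+3281882604=20415995028 · T[17,9]:9*820784250+2141764053=9528822303 · T[17,10]:10*193754990+820784250=2758334150 · T[17,11]:11*28936908+193754990=512060978 · T[17,12]:12*2757118+28936908=62022324 · T[17,13]:13*165620+2757118=4910178 · T[17,14]:14*6020+165620=249900 · T[17,15]:15*120+6020=7820 · T[17,16]:16*1+120=136 · T[17,17]:17*0+1=1
[18] T[18,1]:1*1+0=1 · T[18,2]:2*65535+1=131071 · T[18,3]:3*21457825+65535=64439010 · T[18,4]:4*694337290+21457825=2798806985 · T[18,5]:5*5652751651+694337290=28958095545 · T[18,6]:6*17505749898+5652751651=110687251039 · T[18,7]:7*25708104786+17505749898=197462483400 · T[18,8]:8*20415995028+25708104786=189036065010 · T[18,9]:9*9528822303+20415995028=106175395755 · T[18,10]:10*2758334150+9528822303=37112163803 · T[18,11]:11*512060978+2758334150=8391004908 · T[18,12]:12*62022324+512060978=1256328866 · T[18,13]:13*4910178+62022324=125854638 · T[18,14]:14*249900+4910178=8408778 · T[18,15]:15*7820+249900=367200 · T[18,16]:16*136+7820=9996 · T[18,17]:17*1+136=153 · T[18,18]:18*0+1=1
B_17 = ΣS(17,k) = 1+65535+21457825+694337290+5652751651+17505749898+25708104786+20415995028+9528822303+2758334150+512060978+62022324+4910178+249900+7820+136+1 = 82864869804
B_18 = ΣS(18,k) = 1+131071+64439010+2798806985+28958095545+110687251039+197462483400+189036065010+106175395755+37112163803+8391004908+1256328866+125854638+8408778+367200+9996+153+1 = 682076806159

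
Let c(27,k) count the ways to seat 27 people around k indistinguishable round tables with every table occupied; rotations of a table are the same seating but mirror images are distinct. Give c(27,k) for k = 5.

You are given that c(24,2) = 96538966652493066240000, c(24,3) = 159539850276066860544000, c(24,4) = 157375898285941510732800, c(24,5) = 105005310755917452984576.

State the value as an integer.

1945067308917524165279692800

row 25: T[25][3]=24·159539850276066860544000+96538966652493066240000=3925495373278097719296000  T[25][4]=24·157375898285941510732800+159539850276066860544000=3936561409138663118131200  T[25][5]=24·105005310755917452984576+157375898285941510732800=2677503356427960382362624
row 26: T[26][4]=25·3936561409138663118131200+3925495373278097719296000=102339530601744675672576000  T[26][5]=25·2677503356427960382362624+3936561409138663118131200=70874145319837672677196800
row 27: T[27][5]=26·70874145319837672677196800+102339530601744675672576000=1945067308917524165279692800
Read c(27,5) = 1945067308917524165279692800.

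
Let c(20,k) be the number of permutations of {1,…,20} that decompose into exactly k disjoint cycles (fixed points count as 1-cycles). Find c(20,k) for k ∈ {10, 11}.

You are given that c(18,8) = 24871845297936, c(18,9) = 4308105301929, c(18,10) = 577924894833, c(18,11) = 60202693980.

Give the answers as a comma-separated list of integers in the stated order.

381922055502195, 46280647751910

@19  (19,9):4308105301929·18+24871845297936→102417740732658, (19,10):577924894833·18+4308105301929→14710753408923, (19,11):60202693980·18+577924894833→1661573386473
@20  (20,10):14710753408923·19+102417740732658→381922055502195, (20,11):1661573386473·19+14710753408923→46280647751910
Read c(20,10) = 381922055502195, c(20,11) = 46280647751910.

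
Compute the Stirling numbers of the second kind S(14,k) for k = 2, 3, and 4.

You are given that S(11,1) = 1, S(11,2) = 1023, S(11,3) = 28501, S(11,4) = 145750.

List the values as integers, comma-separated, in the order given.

8191, 788970, 10391745

i=12: T(12,1)=0+1·1=1 | T(12,2)=1+2·1023=2047 | T(12,3)=1023+3·28501=86526 | T(12,4)=28501+4·145750=611501
i=13: T(13,1)=0+1·1=1 | T(13,2)=1+2·2047=4095 | T(13,3)=2047+3·86526=261625 | T(13,4)=86526+4·611501=2532530
i=14: T(14,2)=1+2·4095=8191 | T(14,3)=4095+3·261625=788970 | T(14,4)=261625+4·2532530=10391745
Read S(14,2) = 8191, S(14,3) = 788970, S(14,4) = 10391745.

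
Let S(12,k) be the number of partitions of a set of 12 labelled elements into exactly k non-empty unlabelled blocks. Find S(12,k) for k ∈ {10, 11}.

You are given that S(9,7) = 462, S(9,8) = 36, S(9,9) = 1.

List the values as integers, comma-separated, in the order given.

1705, 66

row 10: T[10][8]=8·36+462=750  T[10][9]=9·1+36=45  T[10][10]=10·0+1=1
row 11: T[11][9]=9·45+750=1155  T[11][10]=10·1+45=55  T[11][11]=11·0+1=1
row 12: T[12][10]=10·55+1155=1705  T[12][11]=11·1+55=66
Read S(12,10) = 1705, S(12,11) = 66.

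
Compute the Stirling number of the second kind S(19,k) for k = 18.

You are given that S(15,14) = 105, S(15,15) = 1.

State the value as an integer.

r16: T_16,15=15×1+105=120; T_16,16=16×0+1=1
r17: T_17,16=16×1+120=136; T_17,17=17×0+1=1
r18: T_18,17=17×1+136=153; T_18,18=18×0+1=1
r19: T_19,18=18×1+153=171
Read S(19,18) = 171.

171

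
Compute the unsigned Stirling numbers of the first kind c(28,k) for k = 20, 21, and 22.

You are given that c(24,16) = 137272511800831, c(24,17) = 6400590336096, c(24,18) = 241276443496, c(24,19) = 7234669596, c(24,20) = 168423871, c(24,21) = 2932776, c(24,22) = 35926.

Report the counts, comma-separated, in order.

2280730371654735, 71603372991150, 1845173352165

@25  (25,17):6400590336096·24+137272511800831→290886679867135, (25,18):241276443496·24+6400590336096→12191224980000, (25,19):7234669596·24+241276443496→414908513800, (25,20):168423871·24+7234669596→11276842500, (25,21):2932776·24+168423871→238810495, (25,22):35926·24+2932776→3795000
@26  (26,18):12191224980000·25+290886679867135→595667304367135, (26,19):414908513800·25+12191224980000→22563937825000, (26,20):11276842500·25+414908513800→696829576300, (26,21):238810495·25+11276842500→17247104875, (26,22):3795000·25+238810495→333685495
@27  (27,19):22563937825000·26+595667304367135→1182329687817135, (27,20):696829576300·26+22563937825000→40681506808800, (27,21):17247104875·26+696829576300→1145254303050, (27,22):333685495·26+17247104875→25922927745
@28  (28,20):40681506808800·27+1182329687817135→2280730371654735, (28,21):1145254303050·27+40681506808800→71603372991150, (28,22):25922927745·27+1145254303050→1845173352165
Read c(28,20) = 2280730371654735, c(28,21) = 71603372991150, c(28,22) = 1845173352165.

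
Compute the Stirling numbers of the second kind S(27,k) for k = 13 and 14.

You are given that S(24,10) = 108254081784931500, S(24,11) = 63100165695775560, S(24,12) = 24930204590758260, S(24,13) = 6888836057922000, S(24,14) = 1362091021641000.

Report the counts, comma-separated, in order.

[25] T[25,11]:11*63100165695775560+108254081784931500=802355904438462660 · T[25,12]:12*24930204590758260+63100165695775560=362262620784874680 · T[25,13]:13*6888836057922000+24930204590758260=114485073343744260 · T[25,14]:14*1362091021641000+6888836057922000=25958110360896000
[26] T[26,12]:12*362262620784874680+802355904438462660=5149507353856958820 · T[26,13]:13*114485073343744260+362262620784874680=1850568574253550060 · T[26,14]:14*25958110360896000+114485073343744260=477898618396288260
[27] T[27,13]:13*1850568574253550060+5149507353856958820=29206898819153109600 · T[27,14]:14*477898618396288260+1850568574253550060=8541149231801585700
Read S(27,13) = 29206898819153109600, S(27,14) = 8541149231801585700.

29206898819153109600, 8541149231801585700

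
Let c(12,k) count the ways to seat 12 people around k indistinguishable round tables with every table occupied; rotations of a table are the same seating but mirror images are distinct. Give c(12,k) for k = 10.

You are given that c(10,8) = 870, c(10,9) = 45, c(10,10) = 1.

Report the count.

1925

i=11: T(11,9)=870+10·45=1320 | T(11,10)=45+10·1=55
i=12: T(12,10)=1320+11·55=1925
Read c(12,10) = 1925.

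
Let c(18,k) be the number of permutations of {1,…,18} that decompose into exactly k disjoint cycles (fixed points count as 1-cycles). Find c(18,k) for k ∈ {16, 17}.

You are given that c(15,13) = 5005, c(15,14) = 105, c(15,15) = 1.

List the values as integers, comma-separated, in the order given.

r16: T_16,14=15×105+5005=6580; T_16,15=15×1+105=120; T_16,16=15×0+1=1
r17: T_17,15=16×120+6580=8500; T_17,16=16×1+120=136; T_17,17=16×0+1=1
r18: T_18,16=17×136+8500=10812; T_18,17=17×1+136=153
Read c(18,16) = 10812, c(18,17) = 153.

10812, 153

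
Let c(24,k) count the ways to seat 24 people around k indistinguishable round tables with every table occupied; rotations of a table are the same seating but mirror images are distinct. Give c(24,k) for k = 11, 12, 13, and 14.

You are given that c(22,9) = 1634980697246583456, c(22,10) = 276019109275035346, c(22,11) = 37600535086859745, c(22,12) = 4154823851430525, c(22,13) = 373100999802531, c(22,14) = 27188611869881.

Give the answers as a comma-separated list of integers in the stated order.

33081711368574204996, 4070384057007569521, 413356714301314056, 34701806448704206

[23] T[23,10]:22*276019109275035346+1634980697246583456=7707401101297361068 · T[23,11]:22*37600535086859745+276019109275035346=1103230881185949736 · T[23,12]:22*4154823851430525+37600535086859745=129006659818331295 · T[23,13]:22*373100999802531+4154823851430525=12363045847086207 · T[23,14]:22*27188611869881+373100999802531=971250460939913
[24] T[24,11]:23*1103230881185949736+7707401101297361068=33081711368574204996 · T[24,12]:23*129006659818331295+1103230881185949736=4070384057007569521 · T[24,13]:23*12363045847086207+129006659818331295=413356714301314056 · T[24,14]:23*971250460939913+12363045847086207=34701806448704206
Read c(24,11) = 33081711368574204996, c(24,12) = 4070384057007569521, c(24,13) = 413356714301314056, c(24,14) = 34701806448704206.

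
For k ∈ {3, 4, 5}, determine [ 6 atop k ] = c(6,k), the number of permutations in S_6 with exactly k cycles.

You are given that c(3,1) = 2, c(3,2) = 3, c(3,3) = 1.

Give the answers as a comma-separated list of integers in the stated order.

i=4: T(4,1)=0+3·2=6 | T(4,2)=2+3·3=11 | T(4,3)=3+3·1=6 | T(4,4)=1+3·0=1
i=5: T(5,2)=6+4·11=50 | T(5,3)=11+4·6=35 | T(5,4)=6+4·1=10 | T(5,5)=1+4·0=1
i=6: T(6,3)=50+5·35=225 | T(6,4)=35+5·10=85 | T(6,5)=10+5·1=15
Read c(6,3) = 225, c(6,4) = 85, c(6,5) = 15.

225, 85, 15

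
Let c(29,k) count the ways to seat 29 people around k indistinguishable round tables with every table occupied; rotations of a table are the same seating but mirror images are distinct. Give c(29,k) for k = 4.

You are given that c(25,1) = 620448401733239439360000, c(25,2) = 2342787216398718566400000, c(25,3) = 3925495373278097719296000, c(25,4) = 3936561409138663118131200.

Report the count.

row 26: T[26][1]=25·620448401733239439360000+0=15511210043330985984000000  T[26][2]=25·2342787216398718566400000+620448401733239439360000=59190128811701203599360000  T[26][3]=25·3925495373278097719296000+2342787216398718566400000=100480171548351161548800000  T[26][4]=25·3936561409138663118131200+3925495373278097719296000=102339530601744675672576000
row 27: T[27][2]=26·59190128811701203599360000+15511210043330985984000000=1554454559147562279567360000  T[27][3]=26·100480171548351161548800000+59190128811701203599360000=2671674589068831403868160000  T[27][4]=26·102339530601744675672576000+100480171548351161548800000=2761307967193712729035776000
row 28: T[28][3]=27·2671674589068831403868160000+1554454559147562279567360000=73689668464006010184007680000  T[28][4]=27·2761307967193712729035776000+2671674589068831403868160000=77226989703299075087834112000
row 29: T[29][4]=28·77226989703299075087834112000+73689668464006010184007680000=2236045380156380112643362816000
Read c(29,4) = 2236045380156380112643362816000.

2236045380156380112643362816000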